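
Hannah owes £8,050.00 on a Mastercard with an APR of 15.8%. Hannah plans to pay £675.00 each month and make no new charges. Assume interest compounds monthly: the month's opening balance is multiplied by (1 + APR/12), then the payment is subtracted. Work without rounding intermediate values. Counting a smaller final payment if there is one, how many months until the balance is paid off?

Monthly rate r = 15.8%/12 = 1.31667% = 0.0131667.
Recurrence: B ← B·(1+r) − £675.00.
Month 1: interest £105.99; balance after payment £7,480.99.
Month 2: interest £98.50; balance after payment £6,904.49.
Closed form: n = −ln(1 − rB₀/P)/ln(1+r) = −ln(0.84298)/ln(1.01317) ≈ 13.059, so the balance reaches zero during payment 14.

14 payments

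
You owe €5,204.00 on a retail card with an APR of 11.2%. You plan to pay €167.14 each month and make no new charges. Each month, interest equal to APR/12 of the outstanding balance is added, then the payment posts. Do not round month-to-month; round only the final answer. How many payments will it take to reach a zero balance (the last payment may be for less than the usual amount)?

37 payments

Monthly rate r = 11.2%/12 = 0.933333% = 0.00933333.
Recurrence: B ← B·(1+r) − €167.14.
Month 1: interest €48.57; balance after payment €5,085.43.
Month 2: interest €47.46; balance after payment €4,965.75.
Closed form: n = −ln(1 − rB₀/P)/ln(1+r) = −ln(0.7094)/ln(1.00933) ≈ 36.957, so the balance reaches zero during payment 37.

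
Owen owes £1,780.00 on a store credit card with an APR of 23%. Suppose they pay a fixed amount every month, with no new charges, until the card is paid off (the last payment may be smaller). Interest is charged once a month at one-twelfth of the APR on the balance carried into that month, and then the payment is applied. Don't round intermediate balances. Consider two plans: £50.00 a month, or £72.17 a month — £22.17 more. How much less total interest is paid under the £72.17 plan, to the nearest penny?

£587.07

Monthly rate r = 23%/12 = 1.91667% = 0.0191667.
At £50.00/mo: n = ⌈−ln(1 − rB₀/P)/ln(1+r)⌉ = 61 payments (last £20.22); total interest = total paid − £1,780.00 = £1,240.22.
At £72.17/mo: 34 payments (last £51.54); total interest £653.15.
Interest saved = £1,240.22 − £653.15 = £587.07.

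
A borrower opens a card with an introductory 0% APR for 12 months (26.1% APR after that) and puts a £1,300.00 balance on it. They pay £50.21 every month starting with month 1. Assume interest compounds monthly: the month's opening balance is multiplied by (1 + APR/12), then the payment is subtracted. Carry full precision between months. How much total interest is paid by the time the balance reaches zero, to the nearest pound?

£142

Promo months 1–12 at r₀ = 0%/12 = 0; months 13+ at r₁ = 26.1%/12 = 0.02175.
After month 12 (no interest yet): B = £1,300.00 − 12·£50.21 = £697.48.
Then at r₁ with £50.21/mo: n₂ = −ln(1 − r₁·B/P)/ln(1+r₁) ≈ 16.72 → 17 more payments.
Total paid = 28·£50.21 + £36.19 = £1,442.07; interest = £1,442.07 − £1,300.00 = £142.07.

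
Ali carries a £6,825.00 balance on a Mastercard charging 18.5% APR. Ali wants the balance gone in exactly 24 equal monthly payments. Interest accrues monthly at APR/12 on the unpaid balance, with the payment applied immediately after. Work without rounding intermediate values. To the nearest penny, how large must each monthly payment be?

Monthly rate r = 18.5%/12 = 1.54167% = 0.0154167.
Level-payment amortization: P = B₀·r / (1 − (1+r)^(−n)) = 6825.00·0.0154167 / (1 − 1.01542^(−24)).
Denominator 1 − (1+r)^(−24) = 0.307312899.
P = 105.219 / 0.307312899 ≈ 342.38.

£342.38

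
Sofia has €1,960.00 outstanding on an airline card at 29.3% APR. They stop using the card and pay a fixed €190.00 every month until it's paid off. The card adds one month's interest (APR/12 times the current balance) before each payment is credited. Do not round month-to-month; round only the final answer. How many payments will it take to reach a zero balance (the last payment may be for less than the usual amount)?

Monthly rate r = 29.3%/12 = 2.44167% = 0.0244167.
Recurrence: B ← B·(1+r) − €190.00.
Month 1: interest €47.86; balance after payment €1,817.86.
Month 2: interest €44.39; balance after payment €1,672.24.
Closed form: n = −ln(1 − rB₀/P)/ln(1+r) = −ln(0.74812)/ln(1.02442) ≈ 12.029, so the balance reaches zero during payment 13.

13 payments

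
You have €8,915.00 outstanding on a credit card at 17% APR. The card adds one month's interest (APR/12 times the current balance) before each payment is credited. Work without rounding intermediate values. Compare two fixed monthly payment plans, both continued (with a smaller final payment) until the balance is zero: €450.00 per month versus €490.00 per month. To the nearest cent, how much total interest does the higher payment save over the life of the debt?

Monthly rate r = 17%/12 = 1.41667% = 0.0141667.
At €450.00/mo: n = ⌈−ln(1 − rB₀/P)/ln(1+r)⌉ = 24 payments (last €188.57); total interest = total paid − €8,915.00 = €1,623.57.
At €490.00/mo: 22 payments (last €92.91); total interest €1,467.91.
Interest saved = €1,623.57 − €1,467.91 = €155.66.

€155.66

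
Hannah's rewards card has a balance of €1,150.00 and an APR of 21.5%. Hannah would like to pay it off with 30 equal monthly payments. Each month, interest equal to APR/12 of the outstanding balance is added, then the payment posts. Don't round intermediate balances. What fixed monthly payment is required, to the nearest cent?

€49.89

Monthly rate r = 21.5%/12 = 1.79167% = 0.0179167.
Level-payment amortization: P = B₀·r / (1 − (1+r)^(−n)) = 1150.00·0.0179167 / (1 − 1.01792^(−30)).
Denominator 1 − (1+r)^(−30) = 0.413006568.
P = 20.6042 / 0.413006568 ≈ 49.89.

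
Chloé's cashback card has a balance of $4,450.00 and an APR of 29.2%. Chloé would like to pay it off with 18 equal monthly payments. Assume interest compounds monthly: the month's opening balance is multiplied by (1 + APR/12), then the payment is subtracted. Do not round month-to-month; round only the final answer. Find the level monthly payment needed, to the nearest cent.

Monthly rate r = 29.2%/12 = 2.43333% = 0.0243333.
Level-payment amortization: P = B₀·r / (1 − (1+r)^(−n)) = 4450.00·0.0243333 / (1 − 1.02433^(−18)).
Denominator 1 − (1+r)^(−18) = 0.351281176.
P = 108.283 / 0.351281176 ≈ 308.25.

$308.25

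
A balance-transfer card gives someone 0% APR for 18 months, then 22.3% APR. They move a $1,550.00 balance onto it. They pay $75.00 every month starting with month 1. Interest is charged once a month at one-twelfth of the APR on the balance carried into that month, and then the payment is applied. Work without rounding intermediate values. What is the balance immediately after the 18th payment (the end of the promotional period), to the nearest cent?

Promo months 1–18 at r₀ = 0%/12 = 0; months 19+ at r₁ = 22.3%/12 = 0.0185833.
After month 18 (no interest yet): B = $1,550.00 − 18·$75.00 = $200.00.

$200.00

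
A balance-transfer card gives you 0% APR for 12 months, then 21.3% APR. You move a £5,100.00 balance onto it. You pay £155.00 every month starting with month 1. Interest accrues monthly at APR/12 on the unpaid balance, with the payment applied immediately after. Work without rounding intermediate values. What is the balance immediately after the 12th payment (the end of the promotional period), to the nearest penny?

£3,240.00

Promo months 1–12 at r₀ = 0%/12 = 0; months 13+ at r₁ = 21.3%/12 = 0.01775.
After month 12 (no interest yet): B = £5,100.00 − 12·£155.00 = £3,240.00.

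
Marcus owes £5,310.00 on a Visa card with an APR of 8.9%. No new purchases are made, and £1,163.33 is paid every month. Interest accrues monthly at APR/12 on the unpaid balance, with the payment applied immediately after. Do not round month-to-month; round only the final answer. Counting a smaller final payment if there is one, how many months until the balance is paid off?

5 months

Monthly rate r = 8.9%/12 = 0.741667% = 0.00741667.
Recurrence: B ← B·(1+r) − £1,163.33.
Month 1: interest £39.38; balance after payment £4,186.05.
Month 2: interest £31.05; balance after payment £3,053.77.
Month 3: interest £22.65; balance after payment £1,913.09.
Month 4: interest £14.19; balance after payment £763.95.
Month 5: interest £5.67; balance after payment £0.00.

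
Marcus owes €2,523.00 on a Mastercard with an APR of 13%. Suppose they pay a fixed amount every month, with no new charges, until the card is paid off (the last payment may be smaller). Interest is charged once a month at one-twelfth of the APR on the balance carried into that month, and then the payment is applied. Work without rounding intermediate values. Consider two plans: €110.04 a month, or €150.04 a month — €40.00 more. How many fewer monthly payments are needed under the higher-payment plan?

Monthly rate r = 13%/12 = 1.08333% = 0.0108333.
At €110.04/mo: n = ⌈−ln(1 − rB₀/P)/ln(1+r)⌉ = 27 payments (last €55.11); total interest = total paid − €2,523.00 = €393.15.
At €150.04/mo: 19 payments (last €99.70); total interest €277.42.
Payments saved = 27 − 19 = 8.

8 fewer payments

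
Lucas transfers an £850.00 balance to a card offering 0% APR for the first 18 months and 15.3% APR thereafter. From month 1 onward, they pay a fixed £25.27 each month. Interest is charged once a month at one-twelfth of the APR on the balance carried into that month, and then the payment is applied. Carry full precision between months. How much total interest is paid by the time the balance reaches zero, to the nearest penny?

Promo months 1–18 at r₀ = 0%/12 = 0; months 19+ at r₁ = 15.3%/12 = 0.01275.
After month 18 (no interest yet): B = £850.00 − 18·£25.27 = £395.14.
Then at r₁ with £25.27/mo: n₂ = −ln(1 − r₁·B/P)/ln(1+r₁) ≈ 17.55 → 18 more payments.
Total paid = 35·£25.27 + £13.95 = £898.40; interest = £898.40 − £850.00 = £48.40.

£48.40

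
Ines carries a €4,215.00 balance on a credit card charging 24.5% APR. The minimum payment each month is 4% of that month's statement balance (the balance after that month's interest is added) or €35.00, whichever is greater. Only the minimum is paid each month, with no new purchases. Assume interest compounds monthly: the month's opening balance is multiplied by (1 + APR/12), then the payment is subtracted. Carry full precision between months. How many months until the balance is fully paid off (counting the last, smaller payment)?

112 months

Monthly rate r = 24.5%/12 = 2.04167% = 0.0204167.
While 4% of the post-interest balance exceeds €35.00, each month B ← (B·(1+r))·(1 − 0.04), i.e. B shrinks by the factor (1+r)·0.96 = 0.9796.
This holds for months 1–78. Entering month 79 the balance is €844.50; 4% of the post-interest balance is now below €35.00, so the flat €35.00 minimum applies from here.
From month 79 a fixed €35.00 at rate r clears €844.50 in 34 more payments. Total: 78 + 34 = 112 months.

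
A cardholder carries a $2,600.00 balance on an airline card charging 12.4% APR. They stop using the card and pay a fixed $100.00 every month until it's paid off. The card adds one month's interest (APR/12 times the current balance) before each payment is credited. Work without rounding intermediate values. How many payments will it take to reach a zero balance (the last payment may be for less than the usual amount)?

31 months

Monthly rate r = 12.4%/12 = 1.03333% = 0.0103333.
Recurrence: B ← B·(1+r) − $100.00.
Month 1: interest $26.87; balance after payment $2,526.87.
Month 2: interest $26.11; balance after payment $2,452.98.
Closed form: n = −ln(1 − rB₀/P)/ln(1+r) = −ln(0.73133)/ln(1.01033) ≈ 30.435, so the balance reaches zero during payment 31.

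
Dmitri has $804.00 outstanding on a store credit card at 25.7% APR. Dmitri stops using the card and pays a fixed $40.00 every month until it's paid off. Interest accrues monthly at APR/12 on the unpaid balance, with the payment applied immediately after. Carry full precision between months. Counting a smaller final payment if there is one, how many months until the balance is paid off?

Monthly rate r = 25.7%/12 = 2.14167% = 0.0214167.
Recurrence: B ← B·(1+r) − $40.00.
Month 1: interest $17.22; balance after payment $781.22.
Month 2: interest $16.73; balance after payment $757.95.
Closed form: n = −ln(1 − rB₀/P)/ln(1+r) = −ln(0.56952)/ln(1.02142) ≈ 26.566, so the balance reaches zero during payment 27.

27 months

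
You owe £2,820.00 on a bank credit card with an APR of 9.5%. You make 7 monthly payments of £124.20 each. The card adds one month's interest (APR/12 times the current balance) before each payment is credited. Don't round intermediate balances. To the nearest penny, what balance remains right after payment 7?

Monthly rate r = 9.5%/12 = 0.791667% = 0.00791667.
Each month: B ← B·(1+r) − £124.20.
Month 1: interest £22.33; balance after payment £2,718.12.
Month 2: interest £21.52; balance after payment £2,615.44.
Month 3: interest £20.71; balance after payment £2,511.95.
Month 4: interest £19.89; balance after payment £2,407.64.
Month 5: interest £19.06; balance after payment £2,302.50.
Month 6: interest £18.23; balance after payment £2,196.52.
Month 7: interest £17.39; balance after payment £2,089.71.

£2,089.71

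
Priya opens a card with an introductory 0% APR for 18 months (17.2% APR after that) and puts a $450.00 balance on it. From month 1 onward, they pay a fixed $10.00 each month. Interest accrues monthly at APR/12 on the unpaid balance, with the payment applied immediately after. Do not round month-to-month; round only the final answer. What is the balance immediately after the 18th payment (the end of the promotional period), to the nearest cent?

Promo months 1–18 at r₀ = 0%/12 = 0; months 19+ at r₁ = 17.2%/12 = 0.0143333.
After month 18 (no interest yet): B = $450.00 − 18·$10.00 = $270.00.

$270.00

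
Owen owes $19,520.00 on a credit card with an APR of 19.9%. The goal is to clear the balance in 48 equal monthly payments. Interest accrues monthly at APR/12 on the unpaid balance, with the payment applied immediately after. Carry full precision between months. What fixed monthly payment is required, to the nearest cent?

Monthly rate r = 19.9%/12 = 1.65833% = 0.0165833.
Level-payment amortization: P = B₀·r / (1 − (1+r)^(−n)) = 19520.00·0.0165833 / (1 − 1.01658^(−48)).
Denominator 1 − (1+r)^(−48) = 0.545915469.
P = 323.707 / 0.545915469 ≈ 592.96.

$592.96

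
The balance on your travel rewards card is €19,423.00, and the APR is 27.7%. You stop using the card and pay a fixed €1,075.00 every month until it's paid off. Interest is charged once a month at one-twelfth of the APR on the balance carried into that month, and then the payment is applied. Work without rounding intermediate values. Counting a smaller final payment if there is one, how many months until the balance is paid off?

24 months

Monthly rate r = 27.7%/12 = 2.30833% = 0.0230833.
Recurrence: B ← B·(1+r) − €1,075.00.
Month 1: interest €448.35; balance after payment €18,796.35.
Month 2: interest €433.88; balance after payment €18,155.23.
Closed form: n = −ln(1 − rB₀/P)/ln(1+r) = −ln(0.58293)/ln(1.02308) ≈ 23.649, so the balance reaches zero during payment 24.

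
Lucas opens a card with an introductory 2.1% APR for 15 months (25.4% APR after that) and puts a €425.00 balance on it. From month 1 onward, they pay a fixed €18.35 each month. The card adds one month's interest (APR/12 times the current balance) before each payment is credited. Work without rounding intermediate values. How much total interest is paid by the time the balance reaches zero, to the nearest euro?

Promo months 1–15 at r₀ = 2.1%/12 = 0.00175; months 16+ at r₁ = 25.4%/12 = 0.0211667.
After month 15: iterate B ← B·(1+r₀) − €18.35 for 15 months → €157.65.
Then at r₁ with €18.35/mo: n₂ = −ln(1 − r₁·B/P)/ln(1+r₁) ≈ 9.58 → 10 more payments.
Total paid = 24·€18.35 + €10.73 = €451.13; interest = €451.13 − €425.00 = €26.13.

€26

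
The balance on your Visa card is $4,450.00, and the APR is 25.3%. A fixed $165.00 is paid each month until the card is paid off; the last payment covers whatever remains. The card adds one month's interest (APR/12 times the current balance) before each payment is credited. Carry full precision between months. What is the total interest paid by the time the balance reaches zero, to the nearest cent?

$2,199.23

Monthly rate r = 25.3%/12 = 2.10833% = 0.0210833.
Payoff takes n = ⌈−ln(1 − rB₀/P)/ln(1+r)⌉ = ⌈40.296⌉ = 41 payments; the last is $49.23.
Total paid = 40·$165.00 + $49.23 = $6,649.23.
Total interest = total paid − principal = $6,649.23 − $4,450.00 = $2,199.23.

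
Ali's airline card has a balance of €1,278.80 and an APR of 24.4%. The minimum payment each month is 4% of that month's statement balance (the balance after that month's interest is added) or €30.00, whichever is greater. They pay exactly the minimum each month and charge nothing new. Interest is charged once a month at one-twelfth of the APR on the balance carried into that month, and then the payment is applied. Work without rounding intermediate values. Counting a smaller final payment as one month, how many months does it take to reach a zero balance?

62 months

Monthly rate r = 24.4%/12 = 2.03333% = 0.0203333.
While 4% of the post-interest balance exceeds €30.00, each month B ← (B·(1+r))·(1 − 0.04), i.e. B shrinks by the factor (1+r)·0.96 = 0.97952.
This holds for months 1–27. Entering month 28 the balance is €731.41; 4% of the post-interest balance is now below €30.00, so the flat €30.00 minimum applies from here.
From month 28 a fixed €30.00 at rate r clears €731.41 in 35 more payments. Total: 27 + 35 = 62 months.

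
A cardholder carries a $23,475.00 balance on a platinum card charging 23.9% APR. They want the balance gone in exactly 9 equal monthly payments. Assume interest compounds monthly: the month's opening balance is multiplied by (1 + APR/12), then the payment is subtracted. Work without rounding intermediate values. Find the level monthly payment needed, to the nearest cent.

Monthly rate r = 23.9%/12 = 1.99167% = 0.0199167.
Level-payment amortization: P = B₀·r / (1 − (1+r)^(−n)) = 23475.00·0.0199167 / (1 − 1.01992^(−9)).
Denominator 1 − (1+r)^(−9) = 0.162629221.
P = 467.544 / 0.162629221 ≈ 2874.91.

$2,874.91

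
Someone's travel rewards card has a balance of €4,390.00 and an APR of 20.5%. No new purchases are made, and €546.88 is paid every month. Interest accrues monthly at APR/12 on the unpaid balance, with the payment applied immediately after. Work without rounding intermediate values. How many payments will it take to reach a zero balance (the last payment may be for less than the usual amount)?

Monthly rate r = 20.5%/12 = 1.70833% = 0.0170833.
Recurrence: B ← B·(1+r) − €546.88.
Month 1: interest €75.00; balance after payment €3,918.12.
Month 2: interest €66.93; balance after payment €3,438.17.
Closed form: n = −ln(1 − rB₀/P)/ln(1+r) = −ln(0.86287)/ln(1.01708) ≈ 8.707, so the balance reaches zero during payment 9.

9 months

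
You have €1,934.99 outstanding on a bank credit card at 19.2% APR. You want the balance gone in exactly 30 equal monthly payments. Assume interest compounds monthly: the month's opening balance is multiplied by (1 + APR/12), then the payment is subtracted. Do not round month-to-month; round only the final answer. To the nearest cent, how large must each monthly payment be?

Monthly rate r = 19.2%/12 = 1.6% = 0.016.
Level-payment amortization: P = B₀·r / (1 − (1+r)^(−n)) = 1934.99·0.016 / (1 − 1.016^(−30)).
Denominator 1 − (1+r)^(−30) = 0.378861053.
P = 30.9598 / 0.378861053 ≈ 81.72.

€81.72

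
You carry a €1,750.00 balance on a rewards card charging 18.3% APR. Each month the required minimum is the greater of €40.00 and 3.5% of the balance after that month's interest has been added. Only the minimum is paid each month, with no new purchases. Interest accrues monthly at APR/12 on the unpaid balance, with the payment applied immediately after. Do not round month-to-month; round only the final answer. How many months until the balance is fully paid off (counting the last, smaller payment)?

Monthly rate r = 18.3%/12 = 1.525% = 0.01525.
While 3.5% of the post-interest balance exceeds €40.00, each month B ← (B·(1+r))·(1 − 0.035), i.e. B shrinks by the factor (1+r)·0.965 = 0.97972.
This holds for months 1–22. Entering month 23 the balance is €1,114.92; 3.5% of the post-interest balance is now below €40.00, so the flat €40.00 minimum applies from here.
From month 23 a fixed €40.00 at rate r clears €1,114.92 in 37 more payments. Total: 22 + 37 = 59 months.

59 months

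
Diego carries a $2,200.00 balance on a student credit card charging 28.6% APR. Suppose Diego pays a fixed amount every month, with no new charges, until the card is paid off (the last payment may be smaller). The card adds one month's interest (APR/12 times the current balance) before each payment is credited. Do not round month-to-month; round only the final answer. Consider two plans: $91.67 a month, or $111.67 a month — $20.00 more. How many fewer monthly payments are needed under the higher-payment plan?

10 fewer payments

Monthly rate r = 28.6%/12 = 2.38333% = 0.0238333.
At $91.67/mo: n = ⌈−ln(1 − rB₀/P)/ln(1+r)⌉ = 37 payments (last $2.55); total interest = total paid − $2,200.00 = $1,102.67.
At $111.67/mo: 27 payments (last $102.55); total interest $805.97.
Payments saved = 37 − 27 = 10.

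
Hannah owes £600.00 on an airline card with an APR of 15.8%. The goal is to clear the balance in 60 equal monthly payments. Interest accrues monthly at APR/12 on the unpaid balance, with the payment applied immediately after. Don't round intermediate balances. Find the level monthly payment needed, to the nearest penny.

Monthly rate r = 15.8%/12 = 1.31667% = 0.0131667.
Level-payment amortization: P = B₀·r / (1 − (1+r)^(−n)) = 600.00·0.0131667 / (1 − 1.01317^(−60)).
Denominator 1 − (1+r)^(−60) = 0.543809308.
P = 7.9 / 0.543809308 ≈ 14.53.

£14.53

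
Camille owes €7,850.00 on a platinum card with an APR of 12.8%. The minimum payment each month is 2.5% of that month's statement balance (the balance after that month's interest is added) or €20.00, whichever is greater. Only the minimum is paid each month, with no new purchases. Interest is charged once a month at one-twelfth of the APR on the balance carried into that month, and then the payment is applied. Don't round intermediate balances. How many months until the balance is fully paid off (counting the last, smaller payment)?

208 months

Monthly rate r = 12.8%/12 = 1.06667% = 0.0106667.
While 2.5% of the post-interest balance exceeds €20.00, each month B ← (B·(1+r))·(1 − 0.025), i.e. B shrinks by the factor (1+r)·0.975 = 0.9854.
This holds for months 1–156. Entering month 157 the balance is €791.46; 2.5% of the post-interest balance is now below €20.00, so the flat €20.00 minimum applies from here.
From month 157 a fixed €20.00 at rate r clears €791.46 in 52 more payments. Total: 156 + 52 = 208 months.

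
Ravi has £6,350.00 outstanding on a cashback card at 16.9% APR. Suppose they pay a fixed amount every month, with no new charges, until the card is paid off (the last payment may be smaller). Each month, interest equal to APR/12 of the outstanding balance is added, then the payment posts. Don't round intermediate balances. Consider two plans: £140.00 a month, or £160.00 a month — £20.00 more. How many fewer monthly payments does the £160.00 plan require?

14 fewer payments

Monthly rate r = 16.9%/12 = 1.40833% = 0.0140833.
At £140.00/mo: n = ⌈−ln(1 − rB₀/P)/ln(1+r)⌉ = 73 payments (last £113.68); total interest = total paid − £6,350.00 = £3,843.68.
At £160.00/mo: 59 payments (last £85.19); total interest £3,015.19.
Payments saved = 73 − 59 = 14.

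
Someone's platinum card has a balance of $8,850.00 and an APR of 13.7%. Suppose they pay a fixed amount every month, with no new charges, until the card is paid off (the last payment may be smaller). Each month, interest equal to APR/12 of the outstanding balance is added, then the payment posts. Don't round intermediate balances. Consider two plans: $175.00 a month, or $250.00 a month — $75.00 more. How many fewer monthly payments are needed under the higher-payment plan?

Monthly rate r = 13.7%/12 = 1.14167% = 0.0114167.
At $175.00/mo: n = ⌈−ln(1 − rB₀/P)/ln(1+r)⌉ = 76 payments (last $151.63); total interest = total paid − $8,850.00 = $4,426.63.
At $250.00/mo: 46 payments (last $152.88); total interest $2,552.88.
Payments saved = 76 − 46 = 30.

30 fewer payments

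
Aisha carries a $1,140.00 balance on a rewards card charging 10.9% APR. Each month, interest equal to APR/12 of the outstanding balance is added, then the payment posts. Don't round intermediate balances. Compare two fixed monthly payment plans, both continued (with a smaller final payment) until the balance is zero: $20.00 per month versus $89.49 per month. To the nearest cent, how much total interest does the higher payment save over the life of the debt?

Monthly rate r = 10.9%/12 = 0.908333% = 0.00908333.
At $20.00/mo: n = ⌈−ln(1 − rB₀/P)/ln(1+r)⌉ = 81 payments (last $13.08); total interest = total paid − $1,140.00 = $473.08.
At $89.49/mo: 14 payments (last $53.75); total interest $77.12.
Interest saved = $473.08 − $77.12 = $395.96.

$395.96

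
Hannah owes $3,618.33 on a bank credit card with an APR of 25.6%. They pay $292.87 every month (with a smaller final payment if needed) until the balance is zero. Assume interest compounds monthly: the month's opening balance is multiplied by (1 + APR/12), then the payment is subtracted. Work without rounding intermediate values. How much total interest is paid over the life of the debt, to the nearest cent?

$627.09

Monthly rate r = 25.6%/12 = 2.13333% = 0.0213333.
Payoff takes n = ⌈−ln(1 − rB₀/P)/ln(1+r)⌉ = ⌈14.493⌉ = 15 payments; the last is $145.24.
Total paid = 14·$292.87 + $145.24 = $4,245.42.
Total interest = total paid − principal = $4,245.42 − $3,618.33 = $627.09.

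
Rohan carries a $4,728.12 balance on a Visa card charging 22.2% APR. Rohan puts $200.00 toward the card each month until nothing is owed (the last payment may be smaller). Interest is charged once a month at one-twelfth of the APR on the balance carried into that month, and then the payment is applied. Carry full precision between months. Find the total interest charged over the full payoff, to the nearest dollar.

Monthly rate r = 22.2%/12 = 1.85% = 0.0185.
Payoff takes n = ⌈−ln(1 − rB₀/P)/ln(1+r)⌉ = ⌈31.373⌉ = 32 payments; the last is $75.05.
Total paid = 31·$200.00 + $75.05 = $6,275.05.
Total interest = total paid − principal = $6,275.05 − $4,728.12 = $1,546.93.

$1,547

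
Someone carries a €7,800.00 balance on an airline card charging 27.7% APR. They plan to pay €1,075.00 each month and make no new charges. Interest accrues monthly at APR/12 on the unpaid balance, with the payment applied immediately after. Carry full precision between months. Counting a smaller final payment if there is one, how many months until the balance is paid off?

9 months

Monthly rate r = 27.7%/12 = 2.30833% = 0.0230833.
Recurrence: B ← B·(1+r) − €1,075.00.
Month 1: interest €180.05; balance after payment €6,905.05.
Month 2: interest €159.39; balance after payment €5,989.44.
Closed form: n = −ln(1 − rB₀/P)/ln(1+r) = −ln(0.83251)/ln(1.02308) ≈ 8.032, so the balance reaches zero during payment 9.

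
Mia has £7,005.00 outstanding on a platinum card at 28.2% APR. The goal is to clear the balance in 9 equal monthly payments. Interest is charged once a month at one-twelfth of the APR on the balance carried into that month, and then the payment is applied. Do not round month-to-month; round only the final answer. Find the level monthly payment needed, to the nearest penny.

£872.62

Monthly rate r = 28.2%/12 = 2.35% = 0.0235.
Level-payment amortization: P = B₀·r / (1 − (1+r)^(−n)) = 7005.00·0.0235 / (1 − 1.0235^(−9)).
Denominator 1 − (1+r)^(−9) = 0.188647877.
P = 164.618 / 0.188647877 ≈ 872.62.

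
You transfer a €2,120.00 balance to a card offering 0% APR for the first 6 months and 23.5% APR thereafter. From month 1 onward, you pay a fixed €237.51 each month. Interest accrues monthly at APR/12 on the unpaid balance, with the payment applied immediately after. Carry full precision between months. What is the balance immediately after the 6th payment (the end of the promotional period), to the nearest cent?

€694.94

Promo months 1–6 at r₀ = 0%/12 = 0; months 7+ at r₁ = 23.5%/12 = 0.0195833.
After month 6 (no interest yet): B = €2,120.00 − 6·€237.51 = €694.94.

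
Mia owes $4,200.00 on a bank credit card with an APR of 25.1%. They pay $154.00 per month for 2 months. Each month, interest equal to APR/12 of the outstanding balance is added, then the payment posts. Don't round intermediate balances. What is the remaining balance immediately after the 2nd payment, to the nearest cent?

Monthly rate r = 25.1%/12 = 2.09167% = 0.0209167.
Each month: B ← B·(1+r) − $154.00.
Month 1: interest $87.85; balance after payment $4,133.85.
Month 2: interest $86.47; balance after payment $4,066.32.

$4,066.32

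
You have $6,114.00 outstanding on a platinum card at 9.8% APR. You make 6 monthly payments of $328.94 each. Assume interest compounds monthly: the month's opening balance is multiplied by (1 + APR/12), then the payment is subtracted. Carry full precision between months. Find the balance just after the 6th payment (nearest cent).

$4,405.39

Monthly rate r = 9.8%/12 = 0.816667% = 0.00816667.
Each month: B ← B·(1+r) − $328.94.
Month 1: interest $49.93; balance after payment $5,834.99.
Month 2: interest $47.65; balance after payment $5,553.70.
Month 3: interest $45.36; balance after payment $5,270.12.
Month 4: interest $43.04; balance after payment $4,984.22.
Month 5: interest $40.70; balance after payment $4,695.98.
Month 6: interest $38.35; balance after payment $4,405.39.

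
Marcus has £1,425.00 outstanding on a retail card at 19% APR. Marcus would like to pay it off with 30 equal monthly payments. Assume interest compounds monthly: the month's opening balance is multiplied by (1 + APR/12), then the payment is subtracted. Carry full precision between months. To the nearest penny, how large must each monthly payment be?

£60.04

Monthly rate r = 19%/12 = 1.58333% = 0.0158333.
Level-payment amortization: P = B₀·r / (1 − (1+r)^(−n)) = 1425.00·0.0158333 / (1 − 1.01583^(−30)).
Denominator 1 − (1+r)^(−30) = 0.375796481.
P = 22.5625 / 0.375796481 ≈ 60.04.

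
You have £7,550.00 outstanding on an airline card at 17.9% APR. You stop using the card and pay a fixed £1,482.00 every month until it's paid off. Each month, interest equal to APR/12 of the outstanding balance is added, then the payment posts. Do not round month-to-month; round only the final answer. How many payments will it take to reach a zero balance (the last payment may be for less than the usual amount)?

Monthly rate r = 17.9%/12 = 1.49167% = 0.0149167.
Recurrence: B ← B·(1+r) − £1,482.00.
Month 1: interest £112.62; balance after payment £6,180.62.
Month 2: interest £92.19; balance after payment £4,790.82.
Month 3: interest £71.46; balance after payment £3,380.28.
Month 4: interest £50.42; balance after payment £1,948.70.
Month 5: interest £29.07; balance after payment £495.77.
Month 6: interest £7.40; balance after payment £0.00.

6 months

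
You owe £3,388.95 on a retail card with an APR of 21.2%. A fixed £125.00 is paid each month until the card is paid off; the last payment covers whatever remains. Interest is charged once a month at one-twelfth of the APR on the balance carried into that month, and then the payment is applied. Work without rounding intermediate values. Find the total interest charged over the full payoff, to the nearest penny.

Monthly rate r = 21.2%/12 = 1.76667% = 0.0176667.
Payoff takes n = ⌈−ln(1 − rB₀/P)/ln(1+r)⌉ = ⌈37.228⌉ = 38 payments; the last is £28.68.
Total paid = 37·£125.00 + £28.68 = £4,653.68.
Total interest = total paid − principal = £4,653.68 − £3,388.95 = £1,264.73.

£1,264.73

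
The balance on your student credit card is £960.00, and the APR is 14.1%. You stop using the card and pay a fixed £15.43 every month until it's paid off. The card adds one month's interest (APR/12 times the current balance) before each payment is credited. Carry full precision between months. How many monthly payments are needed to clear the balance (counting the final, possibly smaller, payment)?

Monthly rate r = 14.1%/12 = 1.175% = 0.01175.
Recurrence: B ← B·(1+r) − £15.43.
Month 1: interest £11.28; balance after payment £955.85.
Month 2: interest £11.23; balance after payment £951.65.
Closed form: n = −ln(1 − rB₀/P)/ln(1+r) = −ln(0.26896)/ln(1.01175) ≈ 112.417, so the balance reaches zero during payment 113.

113 payments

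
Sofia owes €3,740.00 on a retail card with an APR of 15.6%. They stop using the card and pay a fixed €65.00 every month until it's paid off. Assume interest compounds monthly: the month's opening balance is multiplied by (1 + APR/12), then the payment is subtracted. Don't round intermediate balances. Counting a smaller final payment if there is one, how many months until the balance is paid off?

Monthly rate r = 15.6%/12 = 1.3% = 0.013.
Recurrence: B ← B·(1+r) − €65.00.
Month 1: interest €48.62; balance after payment €3,723.62.
Month 2: interest €48.41; balance after payment €3,707.03.
Closed form: n = −ln(1 − rB₀/P)/ln(1+r) = −ln(0.252)/ln(1.013) ≈ 106.713, so the balance reaches zero during payment 107.

107 payments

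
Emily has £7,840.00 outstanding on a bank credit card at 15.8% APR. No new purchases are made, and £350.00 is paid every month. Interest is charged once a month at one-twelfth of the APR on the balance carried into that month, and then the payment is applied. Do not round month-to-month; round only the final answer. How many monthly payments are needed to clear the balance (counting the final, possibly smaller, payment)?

27 months

Monthly rate r = 15.8%/12 = 1.31667% = 0.0131667.
Recurrence: B ← B·(1+r) − £350.00.
Month 1: interest £103.23; balance after payment £7,593.23.
Month 2: interest £99.98; balance after payment £7,343.20.
Closed form: n = −ln(1 − rB₀/P)/ln(1+r) = −ln(0.70507)/ln(1.01317) ≈ 26.716, so the balance reaches zero during payment 27.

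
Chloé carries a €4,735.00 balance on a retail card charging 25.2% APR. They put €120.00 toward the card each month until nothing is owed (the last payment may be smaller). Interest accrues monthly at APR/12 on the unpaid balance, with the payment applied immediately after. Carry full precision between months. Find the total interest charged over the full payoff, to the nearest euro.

€5,450

Monthly rate r = 25.2%/12 = 2.1% = 0.021.
Payoff takes n = ⌈−ln(1 − rB₀/P)/ln(1+r)⌉ = ⌈84.874⌉ = 85 payments; the last is €105.04.
Total paid = 84·€120.00 + €105.04 = €10,185.04.
Total interest = total paid − principal = €10,185.04 − €4,735.00 = €5,450.04.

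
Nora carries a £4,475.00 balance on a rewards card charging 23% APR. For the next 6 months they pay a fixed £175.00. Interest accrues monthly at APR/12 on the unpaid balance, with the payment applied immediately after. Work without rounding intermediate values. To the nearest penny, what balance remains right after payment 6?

£3,913.31

Monthly rate r = 23%/12 = 1.91667% = 0.0191667.
Each month: B ← B·(1+r) − £175.00.
Month 1: interest £85.77; balance after payment £4,385.77.
Month 2: interest £84.06; balance after payment £4,294.83.
Month 3: interest £82.32; balance after payment £4,202.15.
Month 4: interest £80.54; balance after payment £4,107.69.
Month 5: interest £78.73; balance after payment £4,011.42.
Month 6: interest £76.89; balance after payment £3,913.31.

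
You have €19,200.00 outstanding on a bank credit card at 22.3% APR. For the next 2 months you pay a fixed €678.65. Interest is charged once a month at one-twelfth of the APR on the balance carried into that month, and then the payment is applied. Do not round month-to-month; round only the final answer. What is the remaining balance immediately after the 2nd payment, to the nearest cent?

€18,550.32

Monthly rate r = 22.3%/12 = 1.85833% = 0.0185833.
Each month: B ← B·(1+r) − €678.65.
Month 1: interest €356.80; balance after payment €18,878.15.
Month 2: interest €350.82; balance after payment €18,550.32.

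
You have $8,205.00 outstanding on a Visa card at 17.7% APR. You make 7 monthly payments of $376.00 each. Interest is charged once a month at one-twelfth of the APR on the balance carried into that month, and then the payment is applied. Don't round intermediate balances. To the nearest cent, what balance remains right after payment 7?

Monthly rate r = 17.7%/12 = 1.475% = 0.01475.
Each month: B ← B·(1+r) − $376.00.
Month 1: interest $121.02; balance after payment $7,950.02.
Month 2: interest $117.26; balance after payment $7,691.29.
Month 3: interest $113.45; balance after payment $7,428.73.
Month 4: interest $109.57; balance after payment $7,162.31.
Month 5: interest $105.64; balance after payment $6,891.95.
Month 6: interest $101.66; balance after payment $6,617.61.
Month 7: interest $97.61; balance after payment $6,339.22.

$6,339.22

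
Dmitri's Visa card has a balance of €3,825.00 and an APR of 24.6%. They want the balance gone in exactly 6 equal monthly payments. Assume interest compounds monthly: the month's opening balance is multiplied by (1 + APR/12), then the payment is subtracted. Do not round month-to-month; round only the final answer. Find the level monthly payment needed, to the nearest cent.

Monthly rate r = 24.6%/12 = 2.05% = 0.0205.
Level-payment amortization: P = B₀·r / (1 − (1+r)^(−n)) = 3825.00·0.0205 / (1 − 1.0205^(−6)).
Denominator 1 − (1+r)^(−6) = 0.114635823.
P = 78.4125 / 0.114635823 ≈ 684.01.

€684.01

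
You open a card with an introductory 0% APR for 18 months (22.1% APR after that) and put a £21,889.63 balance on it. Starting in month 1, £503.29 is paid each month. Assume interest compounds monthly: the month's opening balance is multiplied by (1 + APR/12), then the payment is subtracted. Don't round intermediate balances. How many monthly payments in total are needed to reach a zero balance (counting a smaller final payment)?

53 payments

Promo months 1–18 at r₀ = 0%/12 = 0; months 19+ at r₁ = 22.1%/12 = 0.0184167.
After month 18 (no interest yet): B = £21,889.63 − 18·£503.29 = £12,830.41.
Then at r₁ with £503.29/mo: n₂ = −ln(1 − r₁·B/P)/ln(1+r₁) ≈ 34.74 → 35 more payments.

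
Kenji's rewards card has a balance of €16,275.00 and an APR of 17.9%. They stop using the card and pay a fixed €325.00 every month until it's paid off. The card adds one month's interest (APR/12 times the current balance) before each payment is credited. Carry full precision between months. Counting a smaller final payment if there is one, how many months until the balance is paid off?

Monthly rate r = 17.9%/12 = 1.49167% = 0.0149167.
Recurrence: B ← B·(1+r) − €325.00.
Month 1: interest €242.77; balance after payment €16,192.77.
Month 2: interest €241.54; balance after payment €16,109.31.
Closed form: n = −ln(1 − rB₀/P)/ln(1+r) = −ln(0.25302)/ln(1.01492) ≈ 92.817, so the balance reaches zero during payment 93.

93 payments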